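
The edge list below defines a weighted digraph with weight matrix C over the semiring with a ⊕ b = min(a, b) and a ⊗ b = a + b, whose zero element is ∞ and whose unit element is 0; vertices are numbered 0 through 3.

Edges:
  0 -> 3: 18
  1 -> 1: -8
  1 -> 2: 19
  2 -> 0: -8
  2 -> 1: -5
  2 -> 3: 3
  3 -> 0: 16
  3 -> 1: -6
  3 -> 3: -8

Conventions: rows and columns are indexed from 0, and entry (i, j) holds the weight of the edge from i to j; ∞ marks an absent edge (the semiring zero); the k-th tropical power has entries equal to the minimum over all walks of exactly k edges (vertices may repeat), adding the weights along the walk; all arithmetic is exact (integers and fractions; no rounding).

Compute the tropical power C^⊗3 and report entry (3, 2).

C^⊗2:
  [34, 12, ∞, 10]
  [11, -16, 11, 22]
  [19, -13, 14, -5]
  [8, -14, 13, -16]
C^⊗3:
  [26, 4, 31, 2]
  [3, -24, 3, 14]
  [6, -21, 6, -13]
  [0, -22, 5, -24]
Key observation: the optimum is the walk 3->1->1->2, with weight (-6) + (-8) + 19 = 5.
Optimal value attained by: walk 3->1->1->2.
Answer: (C^⊗3)[3][2] = 5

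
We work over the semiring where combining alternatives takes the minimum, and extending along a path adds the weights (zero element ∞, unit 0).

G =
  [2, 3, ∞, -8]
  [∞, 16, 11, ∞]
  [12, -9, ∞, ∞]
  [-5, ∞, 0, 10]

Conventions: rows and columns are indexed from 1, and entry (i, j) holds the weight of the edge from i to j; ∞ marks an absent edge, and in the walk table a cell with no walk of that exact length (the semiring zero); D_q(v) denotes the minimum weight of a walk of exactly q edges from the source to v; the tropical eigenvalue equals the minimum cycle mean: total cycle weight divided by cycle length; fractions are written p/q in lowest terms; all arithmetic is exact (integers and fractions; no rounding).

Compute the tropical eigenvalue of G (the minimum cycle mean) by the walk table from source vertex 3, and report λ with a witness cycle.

q=0: [∞, ∞, 0, ∞]
q=1: [12, -9, ∞, ∞]
q=2: [14, 7, 2, 4]
q=3: [-1, -7, 4, 6]
q=4: [1, -5, 4, -9]
Optimal cycle mean attained by: cycle 1->4->1, total (-8) + (-5), length 2.
Answer: λ = -13/2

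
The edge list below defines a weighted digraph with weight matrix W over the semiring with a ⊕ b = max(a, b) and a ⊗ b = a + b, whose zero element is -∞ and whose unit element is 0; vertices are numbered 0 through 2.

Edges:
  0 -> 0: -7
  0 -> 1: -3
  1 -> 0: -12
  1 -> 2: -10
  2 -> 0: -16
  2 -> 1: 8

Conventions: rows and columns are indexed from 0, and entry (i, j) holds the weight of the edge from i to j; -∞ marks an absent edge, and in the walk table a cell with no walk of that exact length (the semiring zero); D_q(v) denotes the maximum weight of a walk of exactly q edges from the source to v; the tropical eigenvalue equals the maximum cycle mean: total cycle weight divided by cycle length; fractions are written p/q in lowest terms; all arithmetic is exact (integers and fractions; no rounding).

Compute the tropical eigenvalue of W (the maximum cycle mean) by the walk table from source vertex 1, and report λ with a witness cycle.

q=0: [-∞, 0, -∞]
q=1: [-12, -∞, -10]
q=2: [-19, -2, -∞]
q=3: [-14, -22, -12]
Optimal cycle mean attained by: cycle 1->2->1, total (-10) + 8, length 2.
Answer: λ = -1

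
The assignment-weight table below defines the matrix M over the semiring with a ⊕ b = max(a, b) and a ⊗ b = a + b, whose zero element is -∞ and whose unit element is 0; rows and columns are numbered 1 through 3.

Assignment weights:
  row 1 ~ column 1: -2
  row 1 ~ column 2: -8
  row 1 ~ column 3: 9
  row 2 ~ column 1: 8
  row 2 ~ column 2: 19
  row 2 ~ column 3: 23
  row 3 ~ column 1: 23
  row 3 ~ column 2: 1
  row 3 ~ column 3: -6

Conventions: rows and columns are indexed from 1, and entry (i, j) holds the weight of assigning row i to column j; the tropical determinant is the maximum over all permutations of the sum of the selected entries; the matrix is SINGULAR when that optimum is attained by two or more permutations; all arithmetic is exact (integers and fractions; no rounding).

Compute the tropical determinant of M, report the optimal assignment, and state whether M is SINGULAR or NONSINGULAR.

σ = (1, 2, 3): (-2) + 19 + (-6) = 11
σ = (1, 3, 2): (-2) + 23 + 1 = 22
σ = (2, 1, 3): (-8) + 8 + (-6) = -6
σ = (2, 3, 1): (-8) + 23 + 23 = 38
σ = (3, 1, 2): 9 + 8 + 1 = 18
σ = (3, 2, 1): 9 + 19 + 23 = 51
Optimal value attained by: σ = (3, 2, 1).
Answer: det⊕(M) = 51; verdict: NONSINGULAR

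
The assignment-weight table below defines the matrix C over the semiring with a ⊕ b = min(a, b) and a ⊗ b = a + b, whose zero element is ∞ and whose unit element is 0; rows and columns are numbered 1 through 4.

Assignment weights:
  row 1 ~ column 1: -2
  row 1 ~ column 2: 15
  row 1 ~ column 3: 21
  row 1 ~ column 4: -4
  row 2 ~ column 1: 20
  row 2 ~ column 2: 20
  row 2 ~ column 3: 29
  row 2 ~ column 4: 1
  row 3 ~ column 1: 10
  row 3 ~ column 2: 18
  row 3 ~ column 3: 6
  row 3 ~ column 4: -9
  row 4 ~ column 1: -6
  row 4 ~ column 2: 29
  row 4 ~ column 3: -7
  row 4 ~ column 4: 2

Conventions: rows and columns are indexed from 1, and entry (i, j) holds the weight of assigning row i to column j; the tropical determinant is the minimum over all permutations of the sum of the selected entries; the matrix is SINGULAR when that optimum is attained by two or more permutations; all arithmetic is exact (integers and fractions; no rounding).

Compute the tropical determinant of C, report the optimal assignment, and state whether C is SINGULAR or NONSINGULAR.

σ = (1, 2, 3, 4): (-2) + 20 + 6 + 2 = 26
σ = (1, 2, 4, 3): (-2) + 20 + (-9) + (-7) = 2
σ = (1, 3, 2, 4): (-2) + 29 + 18 + 2 = 47
σ = (1, 3, 4, 2): (-2) + 29 + (-9) + 29 = 47
σ = (1, 4, 2, 3): (-2) + 1 + 18 + (-7) = 10
σ = (1, 4, 3, 2): (-2) + 1 + 6 + 29 = 34
σ = (2, 1, 3, 4): 15 + 20 + 6 + 2 = 43
σ = (2, 1, 4, 3): 15 + 20 + (-9) + (-7) = 19
σ = (2, 3, 1, 4): 15 + 29 + 10 + 2 = 56
σ = (2, 3, 4, 1): 15 + 29 + (-9) + (-6) = 29
σ = (2, 4, 1, 3): 15 + 1 + 10 + (-7) = 19
σ = (2, 4, 3, 1): 15 + 1 + 6 + (-6) = 16
σ = (3, 1, 2, 4): 21 + 20 + 18 + 2 = 61
σ = (3, 1, 4, 2): 21 + 20 + (-9) + 29 = 61
σ = (3, 2, 1, 4): 21 + 20 + 10 + 2 = 53
σ = (3, 2, 4, 1): 21 + 20 + (-9) + (-6) = 26
σ = (3, 4, 1, 2): 21 + 1 + 10 + 29 = 61
σ = (3, 4, 2, 1): 21 + 1 + 18 + (-6) = 34
σ = (4, 1, 2, 3): (-4) + 20 + 18 + (-7) = 27
σ = (4, 1, 3, 2): (-4) + 20 + 6 + 29 = 51
σ = (4, 2, 1, 3): (-4) + 20 + 10 + (-7) = 19
σ = (4, 2, 3, 1): (-4) + 20 + 6 + (-6) = 16
σ = (4, 3, 1, 2): (-4) + 29 + 10 + 29 = 64
σ = (4, 3, 2, 1): (-4) + 29 + 18 + (-6) = 37
Optimal value attained by: σ = (1, 2, 4, 3).
Answer: det⊕(C) = 2; verdict: NONSINGULAR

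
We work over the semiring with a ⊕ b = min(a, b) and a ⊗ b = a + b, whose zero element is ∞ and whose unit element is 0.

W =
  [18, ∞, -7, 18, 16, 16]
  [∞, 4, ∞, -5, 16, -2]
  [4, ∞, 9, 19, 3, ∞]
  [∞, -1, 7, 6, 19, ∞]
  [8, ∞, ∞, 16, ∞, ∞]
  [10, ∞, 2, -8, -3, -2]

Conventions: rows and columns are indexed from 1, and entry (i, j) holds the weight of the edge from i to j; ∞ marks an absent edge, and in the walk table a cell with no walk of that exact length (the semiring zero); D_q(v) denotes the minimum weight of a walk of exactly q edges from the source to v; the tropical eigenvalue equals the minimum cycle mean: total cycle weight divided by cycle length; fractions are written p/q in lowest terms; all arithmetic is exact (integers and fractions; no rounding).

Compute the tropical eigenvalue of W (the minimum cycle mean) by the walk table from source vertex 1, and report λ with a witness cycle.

q=0: [0, ∞, ∞, ∞, ∞, ∞]
q=1: [18, ∞, -7, 18, 16, 16]
q=2: [-3, 17, 2, 8, -4, 14]
q=3: [4, 7, -10, 6, 5, 12]
q=4: [-6, 5, -3, 2, -7, 5]
q=5: [1, 1, -13, -3, 0, 3]
q=6: [-9, -4, -6, -5, -10, -1]
Optimal cycle mean attained by: cycle 2->6->4->2, total (-2) + (-8) + (-1), length 3.
Answer: λ = -11/3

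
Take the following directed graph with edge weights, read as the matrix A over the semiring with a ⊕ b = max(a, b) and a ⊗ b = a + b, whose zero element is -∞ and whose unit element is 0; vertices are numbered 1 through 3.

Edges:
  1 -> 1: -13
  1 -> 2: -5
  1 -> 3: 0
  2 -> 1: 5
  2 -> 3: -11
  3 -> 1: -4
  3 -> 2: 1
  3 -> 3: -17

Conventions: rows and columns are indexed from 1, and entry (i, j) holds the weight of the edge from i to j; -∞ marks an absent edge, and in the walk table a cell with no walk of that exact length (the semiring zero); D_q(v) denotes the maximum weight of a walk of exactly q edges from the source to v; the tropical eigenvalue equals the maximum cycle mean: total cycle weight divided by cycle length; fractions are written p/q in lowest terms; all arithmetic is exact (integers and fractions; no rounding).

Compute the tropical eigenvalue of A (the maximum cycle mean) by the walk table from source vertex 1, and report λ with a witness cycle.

q=0: [0, -∞, -∞]
q=1: [-13, -5, 0]
q=2: [0, 1, -13]
q=3: [6, -5, 0]
Optimal cycle mean attained by: cycle 1->3->2->1, total 0 + 1 + 5, length 3.
Answer: λ = 2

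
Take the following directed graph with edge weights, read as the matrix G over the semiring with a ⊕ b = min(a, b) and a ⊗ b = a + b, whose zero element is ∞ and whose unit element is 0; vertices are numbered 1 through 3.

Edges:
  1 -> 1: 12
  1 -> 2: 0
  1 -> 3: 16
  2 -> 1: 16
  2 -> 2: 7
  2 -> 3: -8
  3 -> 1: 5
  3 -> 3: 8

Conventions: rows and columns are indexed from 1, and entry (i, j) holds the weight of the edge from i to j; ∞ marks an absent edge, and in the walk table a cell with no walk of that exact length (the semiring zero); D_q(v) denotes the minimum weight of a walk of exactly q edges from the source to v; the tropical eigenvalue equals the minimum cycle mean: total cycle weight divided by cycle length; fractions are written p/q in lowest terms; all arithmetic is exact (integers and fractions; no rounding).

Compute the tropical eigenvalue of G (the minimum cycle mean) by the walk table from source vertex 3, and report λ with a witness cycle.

q=0: [∞, ∞, 0]
q=1: [5, ∞, 8]
q=2: [13, 5, 16]
q=3: [21, 12, -3]
Optimal cycle mean attained by: cycle 1->2->3->1, total 0 + (-8) + 5, length 3.
Answer: λ = -1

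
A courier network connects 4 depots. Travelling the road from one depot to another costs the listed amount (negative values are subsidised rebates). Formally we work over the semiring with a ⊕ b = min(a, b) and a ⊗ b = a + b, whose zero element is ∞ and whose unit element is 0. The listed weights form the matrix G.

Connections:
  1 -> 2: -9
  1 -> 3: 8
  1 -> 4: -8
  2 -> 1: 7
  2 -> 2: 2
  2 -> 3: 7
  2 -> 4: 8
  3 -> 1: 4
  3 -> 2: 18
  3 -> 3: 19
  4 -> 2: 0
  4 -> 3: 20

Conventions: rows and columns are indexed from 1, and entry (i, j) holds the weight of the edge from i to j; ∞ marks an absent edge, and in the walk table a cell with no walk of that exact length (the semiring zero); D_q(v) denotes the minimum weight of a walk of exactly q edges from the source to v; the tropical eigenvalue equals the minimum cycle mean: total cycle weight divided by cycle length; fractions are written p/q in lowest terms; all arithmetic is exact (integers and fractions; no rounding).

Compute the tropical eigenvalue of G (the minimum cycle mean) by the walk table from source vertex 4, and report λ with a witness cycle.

q=0: [∞, ∞, ∞, 0]
q=1: [∞, 0, 20, ∞]
q=2: [7, 2, 7, 8]
q=3: [9, -2, 9, -1]
q=4: [5, -1, 5, 1]
Optimal cycle mean attained by: cycle 1->2->1, total (-9) + 7, length 2.
Answer: λ = -1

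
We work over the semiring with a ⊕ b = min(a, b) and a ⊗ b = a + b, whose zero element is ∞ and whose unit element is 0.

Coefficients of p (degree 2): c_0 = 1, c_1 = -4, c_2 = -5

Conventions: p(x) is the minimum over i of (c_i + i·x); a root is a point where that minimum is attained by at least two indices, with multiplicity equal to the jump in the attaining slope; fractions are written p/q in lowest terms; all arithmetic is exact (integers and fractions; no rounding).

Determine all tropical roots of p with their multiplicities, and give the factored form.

hull edge (i=0, c=1) to (i=1, c=-4): slope -5, span 1
hull edge (i=1, c=-4) to (i=2, c=-5): slope -1, span 1
Factored form: p(x) = -5 ⊗ (x ⊕ 1) ⊗ (x ⊕ 5)
Answer: roots = 1 (mult 1), 5 (mult 1)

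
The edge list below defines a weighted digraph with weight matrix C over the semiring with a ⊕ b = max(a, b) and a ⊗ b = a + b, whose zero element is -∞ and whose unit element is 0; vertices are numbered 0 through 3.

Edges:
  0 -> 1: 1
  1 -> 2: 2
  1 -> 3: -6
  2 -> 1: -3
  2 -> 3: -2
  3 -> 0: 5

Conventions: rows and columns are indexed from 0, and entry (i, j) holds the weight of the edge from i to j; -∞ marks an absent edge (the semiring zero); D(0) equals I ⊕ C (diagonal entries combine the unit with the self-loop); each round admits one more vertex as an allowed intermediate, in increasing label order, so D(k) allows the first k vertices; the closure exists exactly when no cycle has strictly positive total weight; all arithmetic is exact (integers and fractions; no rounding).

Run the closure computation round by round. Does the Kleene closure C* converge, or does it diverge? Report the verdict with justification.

D(0):
  [0, 1, -∞, -∞]
  [-∞, 0, 2, -6]
  [-∞, -3, 0, -2]
  [5, -∞, -∞, 0]
D(1):
  [0, 1, -∞, -∞]
  [-∞, 0, 2, -6]
  [-∞, -3, 0, -2]
  [5, 6, -∞, 0]
D(2):
  [0, 1, 3, -5]
  [-∞, 0, 2, -6]
  [-∞, -3, 0, -2]
  [5, 6, 8, 0]
Detection: at round 3, diagonal entry (3, 3) turns strictly positive.
Key observation: the cycle 3->0->1->2->3 has total weight 5 + 1 + 2 + (-2), which is strictly positive.
Answer: DIVERGES — positive cycle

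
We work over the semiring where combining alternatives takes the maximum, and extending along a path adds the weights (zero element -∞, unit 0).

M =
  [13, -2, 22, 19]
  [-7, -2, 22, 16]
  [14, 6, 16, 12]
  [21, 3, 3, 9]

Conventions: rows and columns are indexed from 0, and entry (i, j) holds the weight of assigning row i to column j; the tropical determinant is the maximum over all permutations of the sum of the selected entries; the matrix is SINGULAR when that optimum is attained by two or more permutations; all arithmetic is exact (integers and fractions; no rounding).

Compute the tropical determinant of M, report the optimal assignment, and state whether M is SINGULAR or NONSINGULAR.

σ = (0, 1, 2, 3): 13 + (-2) + 16 + 9 = 36
σ = (0, 1, 3, 2): 13 + (-2) + 12 + 3 = 26
σ = (0, 2, 1, 3): 13 + 22 + 6 + 9 = 50
σ = (0, 2, 3, 1): 13 + 22 + 12 + 3 = 50
σ = (0, 3, 1, 2): 13 + 16 + 6 + 3 = 38
σ = (0, 3, 2, 1): 13 + 16 + 16 + 3 = 48
σ = (1, 0, 2, 3): (-2) + (-7) + 16 + 9 = 16
σ = (1, 0, 3, 2): (-2) + (-7) + 12 + 3 = 6
σ = (1, 2, 0, 3): (-2) + 22 + 14 + 9 = 43
σ = (1, 2, 3, 0): (-2) + 22 + 12 + 21 = 53
σ = (1, 3, 0, 2): (-2) + 16 + 14 + 3 = 31
σ = (1, 3, 2, 0): (-2) + 16 + 16 + 21 = 51
σ = (2, 0, 1, 3): 22 + (-7) + 6 + 9 = 30
σ = (2, 0, 3, 1): 22 + (-7) + 12 + 3 = 30
σ = (2, 1, 0, 3): 22 + (-2) + 14 + 9 = 43
σ = (2, 1, 3, 0): 22 + (-2) + 12 + 21 = 53
σ = (2, 3, 0, 1): 22 + 16 + 14 + 3 = 55
σ = (2, 3, 1, 0): 22 + 16 + 6 + 21 = 65
σ = (3, 0, 1, 2): 19 + (-7) + 6 + 3 = 21
σ = (3, 0, 2, 1): 19 + (-7) + 16 + 3 = 31
σ = (3, 1, 0, 2): 19 + (-2) + 14 + 3 = 34
σ = (3, 1, 2, 0): 19 + (-2) + 16 + 21 = 54
σ = (3, 2, 0, 1): 19 + 22 + 14 + 3 = 58
σ = (3, 2, 1, 0): 19 + 22 + 6 + 21 = 68
Optimal value attained by: σ = (3, 2, 1, 0).
Answer: det⊕(M) = 68; verdict: NONSINGULAR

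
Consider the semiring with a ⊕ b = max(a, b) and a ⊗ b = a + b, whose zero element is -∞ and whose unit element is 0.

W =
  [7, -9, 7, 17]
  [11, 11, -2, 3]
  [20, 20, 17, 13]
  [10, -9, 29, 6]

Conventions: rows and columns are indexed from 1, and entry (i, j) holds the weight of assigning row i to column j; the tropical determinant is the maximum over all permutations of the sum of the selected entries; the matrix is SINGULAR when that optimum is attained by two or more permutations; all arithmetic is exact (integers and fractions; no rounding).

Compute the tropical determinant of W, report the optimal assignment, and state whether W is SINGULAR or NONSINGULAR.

σ = (1, 2, 3, 4): 7 + 11 + 17 + 6 = 41
σ = (1, 2, 4, 3): 7 + 11 + 13 + 29 = 60
σ = (1, 3, 2, 4): 7 + (-2) + 20 + 6 = 31
σ = (1, 3, 4, 2): 7 + (-2) + 13 + (-9) = 9
σ = (1, 4, 2, 3): 7 + 3 + 20 + 29 = 59
σ = (1, 4, 3, 2): 7 + 3 + 17 + (-9) = 18
σ = (2, 1, 3, 4): (-9) + 11 + 17 + 6 = 25
σ = (2, 1, 4, 3): (-9) + 11 + 13 + 29 = 44
σ = (2, 3, 1, 4): (-9) + (-2) + 20 + 6 = 15
σ = (2, 3, 4, 1): (-9) + (-2) + 13 + 10 = 12
σ = (2, 4, 1, 3): (-9) + 3 + 20 + 29 = 43
σ = (2, 4, 3, 1): (-9) + 3 + 17 + 10 = 21
σ = (3, 1, 2, 4): 7 + 11 + 20 + 6 = 44
σ = (3, 1, 4, 2): 7 + 11 + 13 + (-9) = 22
σ = (3, 2, 1, 4): 7 + 11 + 20 + 6 = 44
σ = (3, 2, 4, 1): 7 + 11 + 13 + 10 = 41
σ = (3, 4, 1, 2): 7 + 3 + 20 + (-9) = 21
σ = (3, 4, 2, 1): 7 + 3 + 20 + 10 = 40
σ = (4, 1, 2, 3): 17 + 11 + 20 + 29 = 77
σ = (4, 1, 3, 2): 17 + 11 + 17 + (-9) = 36
σ = (4, 2, 1, 3): 17 + 11 + 20 + 29 = 77
σ = (4, 2, 3, 1): 17 + 11 + 17 + 10 = 55
σ = (4, 3, 1, 2): 17 + (-2) + 20 + (-9) = 26
σ = (4, 3, 2, 1): 17 + (-2) + 20 + 10 = 45
Optimal value attained by: σ = (4, 1, 2, 3).
Answer: det⊕(W) = 77; verdict: SINGULAR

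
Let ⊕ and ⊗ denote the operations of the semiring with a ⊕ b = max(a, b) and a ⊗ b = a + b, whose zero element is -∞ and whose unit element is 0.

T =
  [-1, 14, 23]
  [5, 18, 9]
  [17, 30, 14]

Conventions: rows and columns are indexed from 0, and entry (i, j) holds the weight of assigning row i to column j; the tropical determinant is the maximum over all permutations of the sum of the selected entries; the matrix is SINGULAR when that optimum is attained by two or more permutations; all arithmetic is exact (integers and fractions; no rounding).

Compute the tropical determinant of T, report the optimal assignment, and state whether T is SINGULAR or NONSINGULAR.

σ = (0, 1, 2): (-1) + 18 + 14 = 31
σ = (0, 2, 1): (-1) + 9 + 30 = 38
σ = (1, 0, 2): 14 + 5 + 14 = 33
σ = (1, 2, 0): 14 + 9 + 17 = 40
σ = (2, 0, 1): 23 + 5 + 30 = 58
σ = (2, 1, 0): 23 + 18 + 17 = 58
Optimal value attained by: σ = (2, 0, 1).
Answer: det⊕(T) = 58; verdict: SINGULAR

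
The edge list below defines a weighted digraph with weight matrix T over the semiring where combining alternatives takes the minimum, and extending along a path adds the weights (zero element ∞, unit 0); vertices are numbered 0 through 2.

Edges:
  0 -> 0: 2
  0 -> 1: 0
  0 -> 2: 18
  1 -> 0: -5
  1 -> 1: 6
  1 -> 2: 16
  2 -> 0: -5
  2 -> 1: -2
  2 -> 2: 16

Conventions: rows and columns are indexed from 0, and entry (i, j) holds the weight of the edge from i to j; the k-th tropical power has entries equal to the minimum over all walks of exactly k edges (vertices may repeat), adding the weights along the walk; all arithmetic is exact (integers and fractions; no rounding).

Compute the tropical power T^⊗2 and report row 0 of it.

T^⊗2:
  [-5, 2, 16]
  [-3, -5, 13]
  [-7, -5, 13]
Answer: row 0 of T^⊗2 = [-5, 2, 16]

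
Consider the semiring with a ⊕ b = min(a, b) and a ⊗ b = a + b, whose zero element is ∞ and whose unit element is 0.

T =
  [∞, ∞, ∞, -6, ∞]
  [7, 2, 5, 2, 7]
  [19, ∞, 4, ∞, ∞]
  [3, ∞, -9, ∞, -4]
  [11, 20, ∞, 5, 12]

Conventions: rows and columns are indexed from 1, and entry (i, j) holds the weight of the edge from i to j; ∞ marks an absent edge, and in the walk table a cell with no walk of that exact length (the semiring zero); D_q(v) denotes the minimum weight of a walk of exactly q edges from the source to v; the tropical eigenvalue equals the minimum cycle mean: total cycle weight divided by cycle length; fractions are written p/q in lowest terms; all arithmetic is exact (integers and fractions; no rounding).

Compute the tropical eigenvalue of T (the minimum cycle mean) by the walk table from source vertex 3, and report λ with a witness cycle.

q=0: [∞, ∞, 0, ∞, ∞]
q=1: [19, ∞, 4, ∞, ∞]
q=2: [23, ∞, 8, 13, ∞]
q=3: [16, ∞, 4, 17, 9]
q=4: [20, 29, 8, 10, 13]
q=5: [13, 31, 1, 14, 6]
Optimal cycle mean attained by: cycle 1->4->1, total (-6) + 3, length 2.
Answer: λ = -3/2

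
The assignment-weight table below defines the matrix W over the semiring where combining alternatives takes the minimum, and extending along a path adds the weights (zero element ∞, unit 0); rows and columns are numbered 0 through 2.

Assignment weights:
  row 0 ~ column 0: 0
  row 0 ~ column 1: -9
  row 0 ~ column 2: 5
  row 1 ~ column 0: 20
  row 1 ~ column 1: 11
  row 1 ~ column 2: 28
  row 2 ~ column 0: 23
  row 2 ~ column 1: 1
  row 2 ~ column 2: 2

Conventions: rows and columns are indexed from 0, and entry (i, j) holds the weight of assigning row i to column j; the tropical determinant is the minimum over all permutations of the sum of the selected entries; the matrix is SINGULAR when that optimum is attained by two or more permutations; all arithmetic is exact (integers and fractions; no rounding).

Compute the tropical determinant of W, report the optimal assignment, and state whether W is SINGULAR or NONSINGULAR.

σ = (0, 1, 2): 0 + 11 + 2 = 13
σ = (0, 2, 1): 0 + 28 + 1 = 29
σ = (1, 0, 2): (-9) + 20 + 2 = 13
σ = (1, 2, 0): (-9) + 28 + 23 = 42
σ = (2, 0, 1): 5 + 20 + 1 = 26
σ = (2, 1, 0): 5 + 11 + 23 = 39
Optimal value attained by: σ = (0, 1, 2).
Answer: det⊕(W) = 13; verdict: SINGULAR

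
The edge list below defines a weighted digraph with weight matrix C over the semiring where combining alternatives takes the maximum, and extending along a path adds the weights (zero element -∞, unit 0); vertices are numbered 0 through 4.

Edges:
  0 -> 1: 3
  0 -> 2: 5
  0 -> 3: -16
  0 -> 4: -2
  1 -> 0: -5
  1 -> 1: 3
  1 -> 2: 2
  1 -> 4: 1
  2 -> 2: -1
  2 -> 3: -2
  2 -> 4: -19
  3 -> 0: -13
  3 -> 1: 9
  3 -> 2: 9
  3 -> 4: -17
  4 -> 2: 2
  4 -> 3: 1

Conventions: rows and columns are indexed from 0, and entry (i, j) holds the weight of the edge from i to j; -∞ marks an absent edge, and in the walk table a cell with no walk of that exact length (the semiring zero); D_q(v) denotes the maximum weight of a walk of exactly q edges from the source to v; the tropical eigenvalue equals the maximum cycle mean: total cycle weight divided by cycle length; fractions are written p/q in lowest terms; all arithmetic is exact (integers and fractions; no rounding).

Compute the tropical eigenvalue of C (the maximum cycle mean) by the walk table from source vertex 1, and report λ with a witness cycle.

q=0: [-∞, 0, -∞, -∞, -∞]
q=1: [-5, 3, 2, -∞, 1]
q=2: [-2, 6, 5, 2, 4]
q=3: [1, 11, 11, 5, 7]
q=4: [6, 14, 14, 9, 12]
q=5: [9, 18, 18, 13, 15]
Optimal cycle mean attained by: cycle 1->4->3->1, total 1 + 1 + 9, length 3.
Answer: λ = 11/3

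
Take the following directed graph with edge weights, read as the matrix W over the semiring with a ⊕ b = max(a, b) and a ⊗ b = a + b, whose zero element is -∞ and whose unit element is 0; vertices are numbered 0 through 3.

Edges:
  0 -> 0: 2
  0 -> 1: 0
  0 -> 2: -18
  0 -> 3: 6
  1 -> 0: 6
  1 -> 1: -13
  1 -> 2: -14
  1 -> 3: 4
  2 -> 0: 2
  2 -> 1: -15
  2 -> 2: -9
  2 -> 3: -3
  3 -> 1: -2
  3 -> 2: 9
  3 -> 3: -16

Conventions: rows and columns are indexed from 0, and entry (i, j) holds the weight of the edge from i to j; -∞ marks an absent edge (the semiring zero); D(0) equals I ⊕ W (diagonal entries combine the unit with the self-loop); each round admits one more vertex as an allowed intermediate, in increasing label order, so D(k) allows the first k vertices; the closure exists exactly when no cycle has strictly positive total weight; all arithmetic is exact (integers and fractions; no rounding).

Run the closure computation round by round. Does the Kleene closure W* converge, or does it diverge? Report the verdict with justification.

Detection: at round 0, diagonal entry (0, 0) turns strictly positive.
Key observation: the cycle 0->0 has total weight 2, which is strictly positive.
Answer: DIVERGES — positive cycle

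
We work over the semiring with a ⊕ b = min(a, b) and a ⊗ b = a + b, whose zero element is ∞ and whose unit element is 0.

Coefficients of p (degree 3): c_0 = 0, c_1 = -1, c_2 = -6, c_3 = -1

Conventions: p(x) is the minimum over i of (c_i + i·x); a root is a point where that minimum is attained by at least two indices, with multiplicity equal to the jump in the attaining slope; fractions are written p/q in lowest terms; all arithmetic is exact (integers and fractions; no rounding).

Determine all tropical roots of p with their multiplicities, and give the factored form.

hull edge (i=0, c=0) to (i=2, c=-6): slope -3, span 2
hull edge (i=2, c=-6) to (i=3, c=-1): slope 5, span 1
Factored form: p(x) = -1 ⊗ (x ⊕ (-5)) ⊗ (x ⊕ 3) ⊗ (x ⊕ 3)
Answer: roots = -5 (mult 1), 3 (mult 2)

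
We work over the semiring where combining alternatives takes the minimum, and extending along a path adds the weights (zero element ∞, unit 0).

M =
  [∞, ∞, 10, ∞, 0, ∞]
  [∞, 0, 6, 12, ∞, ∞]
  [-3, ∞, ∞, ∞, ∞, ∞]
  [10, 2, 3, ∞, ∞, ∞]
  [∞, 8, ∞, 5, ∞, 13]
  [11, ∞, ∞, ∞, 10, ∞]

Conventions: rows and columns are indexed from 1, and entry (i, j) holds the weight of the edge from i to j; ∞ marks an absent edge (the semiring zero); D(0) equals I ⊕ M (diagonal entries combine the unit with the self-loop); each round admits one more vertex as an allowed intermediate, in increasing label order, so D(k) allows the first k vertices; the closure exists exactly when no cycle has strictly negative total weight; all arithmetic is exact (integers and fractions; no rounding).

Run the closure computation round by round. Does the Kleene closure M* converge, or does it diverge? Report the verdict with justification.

D(0):
  [0, ∞, 10, ∞, 0, ∞]
  [∞, 0, 6, 12, ∞, ∞]
  [-3, ∞, 0, ∞, ∞, ∞]
  [10, 2, 3, 0, ∞, ∞]
  [∞, 8, ∞, 5, 0, 13]
  [11, ∞, ∞, ∞, 10, 0]
D(1):
  [0, ∞, 10, ∞, 0, ∞]
  [∞, 0, 6, 12, ∞, ∞]
  [-3, ∞, 0, ∞, -3, ∞]
  [10, 2, 3, 0, 10, ∞]
  [∞, 8, ∞, 5, 0, 13]
  [11, ∞, 21, ∞, 10, 0]
D(2):
  [0, ∞, 10, ∞, 0, ∞]
  [∞, 0, 6, 12, ∞, ∞]
  [-3, ∞, 0, ∞, -3, ∞]
  [10, 2, 3, 0, 10, ∞]
  [∞, 8, 14, 5, 0, 13]
  [11, ∞, 21, ∞, 10, 0]
D(3):
  [0, ∞, 10, ∞, 0, ∞]
  [3, 0, 6, 12, 3, ∞]
  [-3, ∞, 0, ∞, -3, ∞]
  [0, 2, 3, 0, 0, ∞]
  [11, 8, 14, 5, 0, 13]
  [11, ∞, 21, ∞, 10, 0]
D(4):
  [0, ∞, 10, ∞, 0, ∞]
  [3, 0, 6, 12, 3, ∞]
  [-3, ∞, 0, ∞, -3, ∞]
  [0, 2, 3, 0, 0, ∞]
  [5, 7, 8, 5, 0, 13]
  [11, ∞, 21, ∞, 10, 0]
D(5):
  [0, 7, 8, 5, 0, 13]
  [3, 0, 6, 8, 3, 16]
  [-3, 4, 0, 2, -3, 10]
  [0, 2, 3, 0, 0, 13]
  [5, 7, 8, 5, 0, 13]
  [11, 17, 18, 15, 10, 0]
D(6):
  [0, 7, 8, 5, 0, 13]
  [3, 0, 6, 8, 3, 16]
  [-3, 4, 0, 2, -3, 10]
  [0, 2, 3, 0, 0, 13]
  [5, 7, 8, 5, 0, 13]
  [11, 17, 18, 15, 10, 0]
Key observation: every diagonal entry stays at the unit through all rounds, so no improving cycle exists.
Answer: CONVERGES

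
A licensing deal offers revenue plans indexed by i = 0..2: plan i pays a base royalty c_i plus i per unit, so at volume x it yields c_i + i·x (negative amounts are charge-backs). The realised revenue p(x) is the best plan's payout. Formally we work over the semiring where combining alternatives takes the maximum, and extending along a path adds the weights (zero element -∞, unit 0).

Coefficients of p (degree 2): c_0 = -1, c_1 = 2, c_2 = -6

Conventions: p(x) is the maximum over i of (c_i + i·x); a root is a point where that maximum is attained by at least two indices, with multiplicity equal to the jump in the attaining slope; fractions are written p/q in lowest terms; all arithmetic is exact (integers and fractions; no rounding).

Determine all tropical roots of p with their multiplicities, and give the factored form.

hull edge (i=0, c=-1) to (i=1, c=2): slope 3, span 1
hull edge (i=1, c=2) to (i=2, c=-6): slope -8, span 1
Factored form: p(x) = -6 ⊗ (x ⊕ (-3)) ⊗ (x ⊕ 8)
Answer: roots = -3 (mult 1), 8 (mult 1)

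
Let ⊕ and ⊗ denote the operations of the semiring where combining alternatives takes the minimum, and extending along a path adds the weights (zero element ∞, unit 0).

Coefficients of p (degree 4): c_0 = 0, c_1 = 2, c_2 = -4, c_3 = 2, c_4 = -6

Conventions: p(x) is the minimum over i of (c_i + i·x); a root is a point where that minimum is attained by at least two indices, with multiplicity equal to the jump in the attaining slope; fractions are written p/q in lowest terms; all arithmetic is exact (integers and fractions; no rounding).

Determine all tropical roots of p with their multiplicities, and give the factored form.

hull edge (i=0, c=0) to (i=2, c=-4): slope -2, span 2
hull edge (i=2, c=-4) to (i=4, c=-6): slope -1, span 2
Factored form: p(x) = -6 ⊗ (x ⊕ 1) ⊗ (x ⊕ 1) ⊗ (x ⊕ 2) ⊗ (x ⊕ 2)
Answer: roots = 1 (mult 2), 2 (mult 2)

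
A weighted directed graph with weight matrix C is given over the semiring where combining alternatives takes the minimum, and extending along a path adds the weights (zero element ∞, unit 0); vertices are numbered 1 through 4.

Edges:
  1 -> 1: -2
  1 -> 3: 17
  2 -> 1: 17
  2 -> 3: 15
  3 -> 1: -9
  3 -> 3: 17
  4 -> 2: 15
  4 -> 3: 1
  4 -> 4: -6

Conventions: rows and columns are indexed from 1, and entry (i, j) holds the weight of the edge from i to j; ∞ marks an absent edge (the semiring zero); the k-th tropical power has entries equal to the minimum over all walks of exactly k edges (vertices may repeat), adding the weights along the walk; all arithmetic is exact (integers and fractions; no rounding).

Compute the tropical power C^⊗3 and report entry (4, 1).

C^⊗2:
  [-4, ∞, 15, ∞]
  [6, ∞, 32, ∞]
  [-11, ∞, 8, ∞]
  [-8, 9, -5, -12]
C^⊗3:
  [-6, ∞, 13, ∞]
  [4, ∞, 23, ∞]
  [-13, ∞, 6, ∞]
  [-14, 3, -11, -18]
Key observation: the optimum is the walk 4->4->3->1, with weight (-6) + 1 + (-9) = -14.
Optimal value attained by: walk 4->4->3->1.
Answer: (C^⊗3)[4][1] = -14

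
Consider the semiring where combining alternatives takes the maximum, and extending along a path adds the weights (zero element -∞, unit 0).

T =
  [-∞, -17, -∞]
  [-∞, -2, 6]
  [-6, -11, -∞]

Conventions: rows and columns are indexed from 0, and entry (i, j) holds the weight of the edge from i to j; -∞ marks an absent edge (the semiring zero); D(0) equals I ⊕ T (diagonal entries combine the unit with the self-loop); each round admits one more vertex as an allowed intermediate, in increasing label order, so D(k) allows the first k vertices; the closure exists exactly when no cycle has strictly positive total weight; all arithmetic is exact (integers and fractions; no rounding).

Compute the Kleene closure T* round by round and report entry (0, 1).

D(0):
  [0, -17, -∞]
  [-∞, 0, 6]
  [-6, -11, 0]
D(1):
  [0, -17, -∞]
  [-∞, 0, 6]
  [-6, -11, 0]
D(2):
  [0, -17, -11]
  [-∞, 0, 6]
  [-6, -11, 0]
D(3):
  [0, -17, -11]
  [0, 0, 6]
  [-6, -11, 0]
Answer: T*[0][1] = -17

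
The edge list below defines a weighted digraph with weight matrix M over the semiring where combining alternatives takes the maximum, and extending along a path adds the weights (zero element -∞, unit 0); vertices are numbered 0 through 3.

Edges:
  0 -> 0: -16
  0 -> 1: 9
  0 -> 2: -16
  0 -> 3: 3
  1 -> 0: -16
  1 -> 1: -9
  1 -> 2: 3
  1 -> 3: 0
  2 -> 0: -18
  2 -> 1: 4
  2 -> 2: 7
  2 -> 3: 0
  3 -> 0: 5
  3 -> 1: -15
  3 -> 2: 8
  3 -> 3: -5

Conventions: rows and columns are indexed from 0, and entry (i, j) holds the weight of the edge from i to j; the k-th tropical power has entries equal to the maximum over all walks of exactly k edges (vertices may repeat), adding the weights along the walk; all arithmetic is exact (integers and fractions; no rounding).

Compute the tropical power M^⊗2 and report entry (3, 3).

M^⊗2:
  [8, 0, 12, 9]
  [5, 7, 10, 3]
  [5, 11, 14, 7]
  [0, 14, 15, 8]
Key observation: the optimum is the walk 3->0->3, with weight 5 + 3 = 8.
Optimal value attained by: walk 3->0->3.
Answer: (M^⊗2)[3][3] = 8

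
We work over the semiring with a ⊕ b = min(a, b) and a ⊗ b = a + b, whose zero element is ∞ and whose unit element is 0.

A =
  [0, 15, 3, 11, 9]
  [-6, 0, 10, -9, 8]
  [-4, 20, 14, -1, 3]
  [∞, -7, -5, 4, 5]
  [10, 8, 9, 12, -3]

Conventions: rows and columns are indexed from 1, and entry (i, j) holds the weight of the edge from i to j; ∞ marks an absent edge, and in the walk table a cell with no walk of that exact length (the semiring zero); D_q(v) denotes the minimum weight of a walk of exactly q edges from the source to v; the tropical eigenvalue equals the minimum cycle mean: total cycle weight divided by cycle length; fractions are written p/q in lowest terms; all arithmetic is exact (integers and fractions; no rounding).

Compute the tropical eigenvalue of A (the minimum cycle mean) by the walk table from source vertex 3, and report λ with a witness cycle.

q=0: [∞, ∞, 0, ∞, ∞]
q=1: [-4, 20, 14, -1, 3]
q=2: [-4, -8, -6, 3, 0]
q=3: [-14, -8, -2, -17, -3]
q=4: [-14, -24, -22, -17, -12]
q=5: [-30, -24, -22, -33, -19]
Optimal cycle mean attained by: cycle 2->4->2, total (-9) + (-7), length 2.
Answer: λ = -8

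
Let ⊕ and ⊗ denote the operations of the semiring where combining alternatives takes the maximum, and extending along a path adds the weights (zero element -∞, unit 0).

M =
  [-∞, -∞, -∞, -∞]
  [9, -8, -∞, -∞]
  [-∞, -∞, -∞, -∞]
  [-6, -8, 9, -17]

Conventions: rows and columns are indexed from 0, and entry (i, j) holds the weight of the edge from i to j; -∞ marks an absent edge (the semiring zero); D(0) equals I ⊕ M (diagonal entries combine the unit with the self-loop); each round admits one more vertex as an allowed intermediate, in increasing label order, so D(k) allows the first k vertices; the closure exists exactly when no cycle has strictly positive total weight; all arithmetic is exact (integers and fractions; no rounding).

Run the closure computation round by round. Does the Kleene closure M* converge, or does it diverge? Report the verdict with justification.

D(0):
  [0, -∞, -∞, -∞]
  [9, 0, -∞, -∞]
  [-∞, -∞, 0, -∞]
  [-6, -8, 9, 0]
D(1):
  [0, -∞, -∞, -∞]
  [9, 0, -∞, -∞]
  [-∞, -∞, 0, -∞]
  [-6, -8, 9, 0]
D(2):
  [0, -∞, -∞, -∞]
  [9, 0, -∞, -∞]
  [-∞, -∞, 0, -∞]
  [1, -8, 9, 0]
D(3):
  [0, -∞, -∞, -∞]
  [9, 0, -∞, -∞]
  [-∞, -∞, 0, -∞]
  [1, -8, 9, 0]
D(4):
  [0, -∞, -∞, -∞]
  [9, 0, -∞, -∞]
  [-∞, -∞, 0, -∞]
  [1, -8, 9, 0]
Key observation: every diagonal entry stays at the unit through all rounds, so no improving cycle exists.
Answer: CONVERGES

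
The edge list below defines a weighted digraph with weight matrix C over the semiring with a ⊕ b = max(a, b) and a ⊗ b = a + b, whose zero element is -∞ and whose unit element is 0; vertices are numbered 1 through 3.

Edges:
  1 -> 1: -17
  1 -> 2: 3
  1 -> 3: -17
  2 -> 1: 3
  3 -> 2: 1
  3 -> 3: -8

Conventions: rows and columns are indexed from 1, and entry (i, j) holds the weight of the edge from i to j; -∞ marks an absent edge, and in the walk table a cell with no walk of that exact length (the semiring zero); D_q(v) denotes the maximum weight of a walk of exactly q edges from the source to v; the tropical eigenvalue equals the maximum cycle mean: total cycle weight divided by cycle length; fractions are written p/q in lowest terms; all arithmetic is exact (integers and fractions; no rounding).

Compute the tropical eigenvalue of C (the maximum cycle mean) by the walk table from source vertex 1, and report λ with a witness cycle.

q=0: [0, -∞, -∞]
q=1: [-17, 3, -17]
q=2: [6, -14, -25]
q=3: [-11, 9, -11]
Optimal cycle mean attained by: cycle 1->2->1, total 3 + 3, length 2.
Answer: λ = 3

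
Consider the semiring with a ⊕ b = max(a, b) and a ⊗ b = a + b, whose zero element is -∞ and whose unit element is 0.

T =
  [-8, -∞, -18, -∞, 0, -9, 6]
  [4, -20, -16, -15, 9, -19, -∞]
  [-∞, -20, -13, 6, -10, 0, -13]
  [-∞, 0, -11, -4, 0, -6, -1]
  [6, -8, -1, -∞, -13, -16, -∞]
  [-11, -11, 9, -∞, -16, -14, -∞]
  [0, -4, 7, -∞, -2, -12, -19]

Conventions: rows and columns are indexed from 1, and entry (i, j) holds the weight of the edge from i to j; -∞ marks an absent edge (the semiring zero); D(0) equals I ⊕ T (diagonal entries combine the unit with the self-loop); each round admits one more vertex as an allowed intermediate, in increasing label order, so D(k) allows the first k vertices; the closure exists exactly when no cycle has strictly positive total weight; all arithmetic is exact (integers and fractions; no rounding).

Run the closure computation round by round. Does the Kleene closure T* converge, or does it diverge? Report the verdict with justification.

D(0):
  [0, -∞, -18, -∞, 0, -9, 6]
  [4, 0, -16, -15, 9, -19, -∞]
  [-∞, -20, 0, 6, -10, 0, -13]
  [-∞, 0, -11, 0, 0, -6, -1]
  [6, -8, -1, -∞, 0, -16, -∞]
  [-11, -11, 9, -∞, -16, 0, -∞]
  [0, -4, 7, -∞, -2, -12, 0]
Detection: at round 1, diagonal entry (5, 5) turns strictly positive.
Key observation: the cycle 5->1->5 has total weight 6 + 0, which is strictly positive.
Answer: DIVERGES — positive cycle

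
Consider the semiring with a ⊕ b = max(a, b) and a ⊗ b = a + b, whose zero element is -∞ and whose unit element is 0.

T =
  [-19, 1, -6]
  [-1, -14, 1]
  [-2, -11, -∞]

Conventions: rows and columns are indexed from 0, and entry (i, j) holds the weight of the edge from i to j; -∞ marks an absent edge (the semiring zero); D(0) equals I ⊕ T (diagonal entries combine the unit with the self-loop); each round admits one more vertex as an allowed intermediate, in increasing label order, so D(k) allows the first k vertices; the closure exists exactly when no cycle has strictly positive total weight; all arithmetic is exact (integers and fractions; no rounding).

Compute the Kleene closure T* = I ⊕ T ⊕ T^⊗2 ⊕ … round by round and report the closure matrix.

D(0):
  [0, 1, -6]
  [-1, 0, 1]
  [-2, -11, 0]
D(1):
  [0, 1, -6]
  [-1, 0, 1]
  [-2, -1, 0]
D(2):
  [0, 1, 2]
  [-1, 0, 1]
  [-2, -1, 0]
D(3):
  [0, 1, 2]
  [-1, 0, 1]
  [-2, -1, 0]
Answer: T* = [[0, 1, 2], [-1, 0, 1], [-2, -1, 0]]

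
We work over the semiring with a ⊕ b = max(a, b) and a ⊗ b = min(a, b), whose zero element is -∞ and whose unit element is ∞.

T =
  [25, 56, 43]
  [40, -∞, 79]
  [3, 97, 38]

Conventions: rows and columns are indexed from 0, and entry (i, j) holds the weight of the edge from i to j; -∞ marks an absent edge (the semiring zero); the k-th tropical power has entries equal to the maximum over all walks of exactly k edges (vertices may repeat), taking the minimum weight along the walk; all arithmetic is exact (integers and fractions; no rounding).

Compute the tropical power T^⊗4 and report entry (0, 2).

T^⊗2:
  [40, 43, 56]
  [25, 79, 40]
  [40, 38, 79]
T^⊗3:
  [40, 56, 43]
  [40, 40, 79]
  [38, 79, 40]
T^⊗4:
  [40, 43, 56]
  [40, 79, 40]
  [40, 40, 79]
Key observation: the optimum is the walk 0->1->2->1->2, with weight 56 min 79 min 97 min 79 = 56.
Optimal value attained by: walk 0->1->2->1->2.
Answer: (T^⊗4)[0][2] = 56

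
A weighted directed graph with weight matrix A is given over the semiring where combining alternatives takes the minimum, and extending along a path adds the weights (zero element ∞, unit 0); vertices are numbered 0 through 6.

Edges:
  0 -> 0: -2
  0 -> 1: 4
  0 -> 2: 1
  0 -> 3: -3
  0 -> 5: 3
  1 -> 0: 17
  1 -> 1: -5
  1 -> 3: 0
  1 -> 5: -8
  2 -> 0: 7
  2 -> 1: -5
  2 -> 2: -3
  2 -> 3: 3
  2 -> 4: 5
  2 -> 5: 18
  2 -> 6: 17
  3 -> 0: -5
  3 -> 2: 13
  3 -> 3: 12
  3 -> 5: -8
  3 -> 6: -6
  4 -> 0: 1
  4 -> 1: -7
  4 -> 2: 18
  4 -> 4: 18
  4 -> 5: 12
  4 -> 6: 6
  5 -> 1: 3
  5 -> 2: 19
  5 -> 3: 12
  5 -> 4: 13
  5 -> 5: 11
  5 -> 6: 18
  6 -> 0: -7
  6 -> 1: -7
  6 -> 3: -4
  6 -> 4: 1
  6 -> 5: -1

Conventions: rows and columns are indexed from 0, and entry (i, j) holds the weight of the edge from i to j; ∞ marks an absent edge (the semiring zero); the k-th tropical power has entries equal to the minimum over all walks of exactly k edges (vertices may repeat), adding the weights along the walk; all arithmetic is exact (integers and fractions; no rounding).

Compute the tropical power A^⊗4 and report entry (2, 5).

A^⊗2:
  [-8, -4, -2, -5, 6, -11, -9]
  [-5, -10, 11, -5, 5, -13, -6]
  [-2, -10, -6, -5, 2, -13, -3]
  [-13, -13, -4, -10, -5, -7, 6]
  [-1, -12, 2, -7, 7, -15, 24]
  [7, -2, 16, 3, 19, -5, 6]
  [-9, -12, -6, -10, 12, -15, -10]
A^⊗3:
  [-16, -16, -7, -13, -8, -13, -11]
  [-13, -15, -4, -10, -5, -18, -11]
  [-10, -15, -9, -10, -2, -18, -11]
  [-15, -18, -12, -16, 1, -21, -16]
  [-12, -17, -1, -12, -2, -20, -13]
  [-2, -7, 8, -2, 7, -10, -3]
  [-17, -17, -9, -14, -9, -20, -16]
A^⊗4:
  [-18, -21, -15, -19, -10, -24, -19]
  [-18, -20, -12, -16, -10, -23, -16]
  [-18, -20, -12, -15, -10, -23, -16]
  [-23, -23, -15, -20, -15, -26, -22]
  [-20, -22, -11, -17, -12, -25, -18]
  [-10, -12, -1, -7, -2, -15, -8]
  [-23, -23, -16, -20, -15, -25, -20]
Key observation: the optimum is the walk 2->1->1->1->5, with weight (-5) + (-5) + (-5) + (-8) = -23.
Optimal value attained by: walk 2->1->1->1->5.
Answer: (A^⊗4)[2][5] = -23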